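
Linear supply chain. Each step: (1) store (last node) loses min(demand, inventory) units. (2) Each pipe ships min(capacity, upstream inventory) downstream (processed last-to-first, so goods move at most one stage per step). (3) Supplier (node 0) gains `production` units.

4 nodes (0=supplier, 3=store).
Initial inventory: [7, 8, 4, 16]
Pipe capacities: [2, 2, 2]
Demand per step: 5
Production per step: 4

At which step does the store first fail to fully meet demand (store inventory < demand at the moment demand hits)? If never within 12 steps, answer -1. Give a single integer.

Step 1: demand=5,sold=5 ship[2->3]=2 ship[1->2]=2 ship[0->1]=2 prod=4 -> [9 8 4 13]
Step 2: demand=5,sold=5 ship[2->3]=2 ship[1->2]=2 ship[0->1]=2 prod=4 -> [11 8 4 10]
Step 3: demand=5,sold=5 ship[2->3]=2 ship[1->2]=2 ship[0->1]=2 prod=4 -> [13 8 4 7]
Step 4: demand=5,sold=5 ship[2->3]=2 ship[1->2]=2 ship[0->1]=2 prod=4 -> [15 8 4 4]
Step 5: demand=5,sold=4 ship[2->3]=2 ship[1->2]=2 ship[0->1]=2 prod=4 -> [17 8 4 2]
Step 6: demand=5,sold=2 ship[2->3]=2 ship[1->2]=2 ship[0->1]=2 prod=4 -> [19 8 4 2]
Step 7: demand=5,sold=2 ship[2->3]=2 ship[1->2]=2 ship[0->1]=2 prod=4 -> [21 8 4 2]
Step 8: demand=5,sold=2 ship[2->3]=2 ship[1->2]=2 ship[0->1]=2 prod=4 -> [23 8 4 2]
Step 9: demand=5,sold=2 ship[2->3]=2 ship[1->2]=2 ship[0->1]=2 prod=4 -> [25 8 4 2]
Step 10: demand=5,sold=2 ship[2->3]=2 ship[1->2]=2 ship[0->1]=2 prod=4 -> [27 8 4 2]
Step 11: demand=5,sold=2 ship[2->3]=2 ship[1->2]=2 ship[0->1]=2 prod=4 -> [29 8 4 2]
Step 12: demand=5,sold=2 ship[2->3]=2 ship[1->2]=2 ship[0->1]=2 prod=4 -> [31 8 4 2]
First stockout at step 5

5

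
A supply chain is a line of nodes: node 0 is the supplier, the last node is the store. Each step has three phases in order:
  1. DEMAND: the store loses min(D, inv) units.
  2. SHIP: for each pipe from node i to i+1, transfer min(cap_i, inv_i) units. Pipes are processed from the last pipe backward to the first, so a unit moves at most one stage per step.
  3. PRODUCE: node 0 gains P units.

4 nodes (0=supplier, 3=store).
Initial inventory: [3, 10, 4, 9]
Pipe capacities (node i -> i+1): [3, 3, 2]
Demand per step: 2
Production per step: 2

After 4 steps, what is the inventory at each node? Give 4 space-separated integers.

Step 1: demand=2,sold=2 ship[2->3]=2 ship[1->2]=3 ship[0->1]=3 prod=2 -> inv=[2 10 5 9]
Step 2: demand=2,sold=2 ship[2->3]=2 ship[1->2]=3 ship[0->1]=2 prod=2 -> inv=[2 9 6 9]
Step 3: demand=2,sold=2 ship[2->3]=2 ship[1->2]=3 ship[0->1]=2 prod=2 -> inv=[2 8 7 9]
Step 4: demand=2,sold=2 ship[2->3]=2 ship[1->2]=3 ship[0->1]=2 prod=2 -> inv=[2 7 8 9]

2 7 8 9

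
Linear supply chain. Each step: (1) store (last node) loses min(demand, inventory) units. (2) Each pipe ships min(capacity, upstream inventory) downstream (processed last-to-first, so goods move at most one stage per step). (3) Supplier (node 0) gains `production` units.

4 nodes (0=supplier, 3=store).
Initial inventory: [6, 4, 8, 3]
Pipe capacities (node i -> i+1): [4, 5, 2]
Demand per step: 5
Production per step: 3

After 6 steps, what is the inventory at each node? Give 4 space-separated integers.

Step 1: demand=5,sold=3 ship[2->3]=2 ship[1->2]=4 ship[0->1]=4 prod=3 -> inv=[5 4 10 2]
Step 2: demand=5,sold=2 ship[2->3]=2 ship[1->2]=4 ship[0->1]=4 prod=3 -> inv=[4 4 12 2]
Step 3: demand=5,sold=2 ship[2->3]=2 ship[1->2]=4 ship[0->1]=4 prod=3 -> inv=[3 4 14 2]
Step 4: demand=5,sold=2 ship[2->3]=2 ship[1->2]=4 ship[0->1]=3 prod=3 -> inv=[3 3 16 2]
Step 5: demand=5,sold=2 ship[2->3]=2 ship[1->2]=3 ship[0->1]=3 prod=3 -> inv=[3 3 17 2]
Step 6: demand=5,sold=2 ship[2->3]=2 ship[1->2]=3 ship[0->1]=3 prod=3 -> inv=[3 3 18 2]

3 3 18 2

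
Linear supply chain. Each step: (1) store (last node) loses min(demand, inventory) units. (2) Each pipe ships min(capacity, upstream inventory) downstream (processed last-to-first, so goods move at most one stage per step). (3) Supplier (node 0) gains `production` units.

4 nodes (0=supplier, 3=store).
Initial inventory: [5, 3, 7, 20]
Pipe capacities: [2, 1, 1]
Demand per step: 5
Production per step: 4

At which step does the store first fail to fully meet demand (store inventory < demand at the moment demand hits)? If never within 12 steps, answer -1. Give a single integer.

Step 1: demand=5,sold=5 ship[2->3]=1 ship[1->2]=1 ship[0->1]=2 prod=4 -> [7 4 7 16]
Step 2: demand=5,sold=5 ship[2->3]=1 ship[1->2]=1 ship[0->1]=2 prod=4 -> [9 5 7 12]
Step 3: demand=5,sold=5 ship[2->3]=1 ship[1->2]=1 ship[0->1]=2 prod=4 -> [11 6 7 8]
Step 4: demand=5,sold=5 ship[2->3]=1 ship[1->2]=1 ship[0->1]=2 prod=4 -> [13 7 7 4]
Step 5: demand=5,sold=4 ship[2->3]=1 ship[1->2]=1 ship[0->1]=2 prod=4 -> [15 8 7 1]
Step 6: demand=5,sold=1 ship[2->3]=1 ship[1->2]=1 ship[0->1]=2 prod=4 -> [17 9 7 1]
Step 7: demand=5,sold=1 ship[2->3]=1 ship[1->2]=1 ship[0->1]=2 prod=4 -> [19 10 7 1]
Step 8: demand=5,sold=1 ship[2->3]=1 ship[1->2]=1 ship[0->1]=2 prod=4 -> [21 11 7 1]
Step 9: demand=5,sold=1 ship[2->3]=1 ship[1->2]=1 ship[0->1]=2 prod=4 -> [23 12 7 1]
Step 10: demand=5,sold=1 ship[2->3]=1 ship[1->2]=1 ship[0->1]=2 prod=4 -> [25 13 7 1]
Step 11: demand=5,sold=1 ship[2->3]=1 ship[1->2]=1 ship[0->1]=2 prod=4 -> [27 14 7 1]
Step 12: demand=5,sold=1 ship[2->3]=1 ship[1->2]=1 ship[0->1]=2 prod=4 -> [29 15 7 1]
First stockout at step 5

5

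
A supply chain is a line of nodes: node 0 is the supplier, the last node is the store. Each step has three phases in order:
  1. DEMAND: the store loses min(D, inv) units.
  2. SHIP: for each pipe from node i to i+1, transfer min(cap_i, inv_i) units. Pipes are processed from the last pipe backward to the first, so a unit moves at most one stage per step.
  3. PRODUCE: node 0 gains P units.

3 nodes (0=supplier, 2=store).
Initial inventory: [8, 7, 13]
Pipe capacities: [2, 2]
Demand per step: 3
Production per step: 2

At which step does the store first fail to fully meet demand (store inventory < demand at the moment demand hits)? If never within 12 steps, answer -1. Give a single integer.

Step 1: demand=3,sold=3 ship[1->2]=2 ship[0->1]=2 prod=2 -> [8 7 12]
Step 2: demand=3,sold=3 ship[1->2]=2 ship[0->1]=2 prod=2 -> [8 7 11]
Step 3: demand=3,sold=3 ship[1->2]=2 ship[0->1]=2 prod=2 -> [8 7 10]
Step 4: demand=3,sold=3 ship[1->2]=2 ship[0->1]=2 prod=2 -> [8 7 9]
Step 5: demand=3,sold=3 ship[1->2]=2 ship[0->1]=2 prod=2 -> [8 7 8]
Step 6: demand=3,sold=3 ship[1->2]=2 ship[0->1]=2 prod=2 -> [8 7 7]
Step 7: demand=3,sold=3 ship[1->2]=2 ship[0->1]=2 prod=2 -> [8 7 6]
Step 8: demand=3,sold=3 ship[1->2]=2 ship[0->1]=2 prod=2 -> [8 7 5]
Step 9: demand=3,sold=3 ship[1->2]=2 ship[0->1]=2 prod=2 -> [8 7 4]
Step 10: demand=3,sold=3 ship[1->2]=2 ship[0->1]=2 prod=2 -> [8 7 3]
Step 11: demand=3,sold=3 ship[1->2]=2 ship[0->1]=2 prod=2 -> [8 7 2]
Step 12: demand=3,sold=2 ship[1->2]=2 ship[0->1]=2 prod=2 -> [8 7 2]
First stockout at step 12

12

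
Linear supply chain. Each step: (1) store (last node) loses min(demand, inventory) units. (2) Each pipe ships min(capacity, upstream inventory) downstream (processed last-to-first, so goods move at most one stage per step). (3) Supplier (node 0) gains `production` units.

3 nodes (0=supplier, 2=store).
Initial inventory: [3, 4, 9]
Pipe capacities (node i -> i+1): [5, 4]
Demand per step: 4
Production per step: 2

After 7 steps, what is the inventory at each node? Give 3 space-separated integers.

Step 1: demand=4,sold=4 ship[1->2]=4 ship[0->1]=3 prod=2 -> inv=[2 3 9]
Step 2: demand=4,sold=4 ship[1->2]=3 ship[0->1]=2 prod=2 -> inv=[2 2 8]
Step 3: demand=4,sold=4 ship[1->2]=2 ship[0->1]=2 prod=2 -> inv=[2 2 6]
Step 4: demand=4,sold=4 ship[1->2]=2 ship[0->1]=2 prod=2 -> inv=[2 2 4]
Step 5: demand=4,sold=4 ship[1->2]=2 ship[0->1]=2 prod=2 -> inv=[2 2 2]
Step 6: demand=4,sold=2 ship[1->2]=2 ship[0->1]=2 prod=2 -> inv=[2 2 2]
Step 7: demand=4,sold=2 ship[1->2]=2 ship[0->1]=2 prod=2 -> inv=[2 2 2]

2 2 2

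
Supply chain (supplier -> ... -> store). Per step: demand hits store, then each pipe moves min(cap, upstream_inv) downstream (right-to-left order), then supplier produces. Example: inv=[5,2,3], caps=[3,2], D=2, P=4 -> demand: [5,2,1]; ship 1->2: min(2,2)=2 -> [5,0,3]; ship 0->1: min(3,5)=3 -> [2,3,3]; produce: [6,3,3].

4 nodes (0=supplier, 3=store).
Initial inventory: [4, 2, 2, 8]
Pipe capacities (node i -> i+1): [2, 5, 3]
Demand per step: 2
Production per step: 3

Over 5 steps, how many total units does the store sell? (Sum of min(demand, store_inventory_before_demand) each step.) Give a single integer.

Answer: 10

Derivation:
Step 1: sold=2 (running total=2) -> [5 2 2 8]
Step 2: sold=2 (running total=4) -> [6 2 2 8]
Step 3: sold=2 (running total=6) -> [7 2 2 8]
Step 4: sold=2 (running total=8) -> [8 2 2 8]
Step 5: sold=2 (running total=10) -> [9 2 2 8]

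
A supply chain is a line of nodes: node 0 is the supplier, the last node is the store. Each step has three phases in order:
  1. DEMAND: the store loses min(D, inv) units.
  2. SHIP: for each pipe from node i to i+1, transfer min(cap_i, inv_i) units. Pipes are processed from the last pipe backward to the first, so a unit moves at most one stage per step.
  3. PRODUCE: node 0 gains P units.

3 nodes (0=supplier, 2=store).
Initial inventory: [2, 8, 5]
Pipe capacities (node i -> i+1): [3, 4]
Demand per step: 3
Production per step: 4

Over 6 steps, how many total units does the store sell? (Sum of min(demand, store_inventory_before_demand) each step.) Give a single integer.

Answer: 18

Derivation:
Step 1: sold=3 (running total=3) -> [4 6 6]
Step 2: sold=3 (running total=6) -> [5 5 7]
Step 3: sold=3 (running total=9) -> [6 4 8]
Step 4: sold=3 (running total=12) -> [7 3 9]
Step 5: sold=3 (running total=15) -> [8 3 9]
Step 6: sold=3 (running total=18) -> [9 3 9]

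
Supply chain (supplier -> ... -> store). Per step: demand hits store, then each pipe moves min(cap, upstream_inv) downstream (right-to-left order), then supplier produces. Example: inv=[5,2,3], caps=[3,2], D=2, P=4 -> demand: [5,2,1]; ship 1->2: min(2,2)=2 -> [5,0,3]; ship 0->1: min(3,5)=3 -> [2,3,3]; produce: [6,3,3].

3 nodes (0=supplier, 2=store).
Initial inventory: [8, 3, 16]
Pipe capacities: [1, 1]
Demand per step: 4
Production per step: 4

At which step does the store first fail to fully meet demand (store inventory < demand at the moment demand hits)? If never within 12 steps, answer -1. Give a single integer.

Step 1: demand=4,sold=4 ship[1->2]=1 ship[0->1]=1 prod=4 -> [11 3 13]
Step 2: demand=4,sold=4 ship[1->2]=1 ship[0->1]=1 prod=4 -> [14 3 10]
Step 3: demand=4,sold=4 ship[1->2]=1 ship[0->1]=1 prod=4 -> [17 3 7]
Step 4: demand=4,sold=4 ship[1->2]=1 ship[0->1]=1 prod=4 -> [20 3 4]
Step 5: demand=4,sold=4 ship[1->2]=1 ship[0->1]=1 prod=4 -> [23 3 1]
Step 6: demand=4,sold=1 ship[1->2]=1 ship[0->1]=1 prod=4 -> [26 3 1]
Step 7: demand=4,sold=1 ship[1->2]=1 ship[0->1]=1 prod=4 -> [29 3 1]
Step 8: demand=4,sold=1 ship[1->2]=1 ship[0->1]=1 prod=4 -> [32 3 1]
Step 9: demand=4,sold=1 ship[1->2]=1 ship[0->1]=1 prod=4 -> [35 3 1]
Step 10: demand=4,sold=1 ship[1->2]=1 ship[0->1]=1 prod=4 -> [38 3 1]
Step 11: demand=4,sold=1 ship[1->2]=1 ship[0->1]=1 prod=4 -> [41 3 1]
Step 12: demand=4,sold=1 ship[1->2]=1 ship[0->1]=1 prod=4 -> [44 3 1]
First stockout at step 6

6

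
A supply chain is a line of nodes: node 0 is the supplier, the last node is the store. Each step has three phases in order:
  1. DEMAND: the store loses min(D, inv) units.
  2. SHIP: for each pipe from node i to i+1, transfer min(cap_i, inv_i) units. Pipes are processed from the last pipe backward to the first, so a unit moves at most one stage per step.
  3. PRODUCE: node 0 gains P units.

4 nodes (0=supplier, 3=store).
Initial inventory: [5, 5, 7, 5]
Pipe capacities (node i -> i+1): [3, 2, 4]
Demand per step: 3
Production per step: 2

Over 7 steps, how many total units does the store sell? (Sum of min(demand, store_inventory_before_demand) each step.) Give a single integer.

Step 1: sold=3 (running total=3) -> [4 6 5 6]
Step 2: sold=3 (running total=6) -> [3 7 3 7]
Step 3: sold=3 (running total=9) -> [2 8 2 7]
Step 4: sold=3 (running total=12) -> [2 8 2 6]
Step 5: sold=3 (running total=15) -> [2 8 2 5]
Step 6: sold=3 (running total=18) -> [2 8 2 4]
Step 7: sold=3 (running total=21) -> [2 8 2 3]

Answer: 21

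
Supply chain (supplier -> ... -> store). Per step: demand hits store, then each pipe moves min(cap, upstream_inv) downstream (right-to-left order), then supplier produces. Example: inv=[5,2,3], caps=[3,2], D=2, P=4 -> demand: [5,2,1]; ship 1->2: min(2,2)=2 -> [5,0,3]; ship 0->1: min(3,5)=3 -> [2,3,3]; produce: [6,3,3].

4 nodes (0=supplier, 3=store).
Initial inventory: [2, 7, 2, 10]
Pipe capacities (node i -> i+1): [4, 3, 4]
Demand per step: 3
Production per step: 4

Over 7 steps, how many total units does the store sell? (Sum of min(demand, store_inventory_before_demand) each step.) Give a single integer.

Step 1: sold=3 (running total=3) -> [4 6 3 9]
Step 2: sold=3 (running total=6) -> [4 7 3 9]
Step 3: sold=3 (running total=9) -> [4 8 3 9]
Step 4: sold=3 (running total=12) -> [4 9 3 9]
Step 5: sold=3 (running total=15) -> [4 10 3 9]
Step 6: sold=3 (running total=18) -> [4 11 3 9]
Step 7: sold=3 (running total=21) -> [4 12 3 9]

Answer: 21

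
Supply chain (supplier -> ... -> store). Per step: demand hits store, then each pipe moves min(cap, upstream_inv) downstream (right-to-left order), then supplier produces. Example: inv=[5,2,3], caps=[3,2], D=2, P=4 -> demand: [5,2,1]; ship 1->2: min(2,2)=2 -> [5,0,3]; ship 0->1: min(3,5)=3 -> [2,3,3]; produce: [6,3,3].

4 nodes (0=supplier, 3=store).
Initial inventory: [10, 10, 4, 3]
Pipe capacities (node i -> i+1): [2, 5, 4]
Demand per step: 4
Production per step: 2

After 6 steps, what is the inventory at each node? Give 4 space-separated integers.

Step 1: demand=4,sold=3 ship[2->3]=4 ship[1->2]=5 ship[0->1]=2 prod=2 -> inv=[10 7 5 4]
Step 2: demand=4,sold=4 ship[2->3]=4 ship[1->2]=5 ship[0->1]=2 prod=2 -> inv=[10 4 6 4]
Step 3: demand=4,sold=4 ship[2->3]=4 ship[1->2]=4 ship[0->1]=2 prod=2 -> inv=[10 2 6 4]
Step 4: demand=4,sold=4 ship[2->3]=4 ship[1->2]=2 ship[0->1]=2 prod=2 -> inv=[10 2 4 4]
Step 5: demand=4,sold=4 ship[2->3]=4 ship[1->2]=2 ship[0->1]=2 prod=2 -> inv=[10 2 2 4]
Step 6: demand=4,sold=4 ship[2->3]=2 ship[1->2]=2 ship[0->1]=2 prod=2 -> inv=[10 2 2 2]

10 2 2 2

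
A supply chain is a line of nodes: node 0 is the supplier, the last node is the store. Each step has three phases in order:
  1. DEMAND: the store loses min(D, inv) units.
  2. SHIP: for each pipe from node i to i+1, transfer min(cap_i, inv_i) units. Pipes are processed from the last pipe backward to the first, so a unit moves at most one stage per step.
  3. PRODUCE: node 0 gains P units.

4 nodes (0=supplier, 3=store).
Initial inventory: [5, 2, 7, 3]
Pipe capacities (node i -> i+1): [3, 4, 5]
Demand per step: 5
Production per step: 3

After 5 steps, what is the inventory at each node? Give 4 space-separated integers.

Step 1: demand=5,sold=3 ship[2->3]=5 ship[1->2]=2 ship[0->1]=3 prod=3 -> inv=[5 3 4 5]
Step 2: demand=5,sold=5 ship[2->3]=4 ship[1->2]=3 ship[0->1]=3 prod=3 -> inv=[5 3 3 4]
Step 3: demand=5,sold=4 ship[2->3]=3 ship[1->2]=3 ship[0->1]=3 prod=3 -> inv=[5 3 3 3]
Step 4: demand=5,sold=3 ship[2->3]=3 ship[1->2]=3 ship[0->1]=3 prod=3 -> inv=[5 3 3 3]
Step 5: demand=5,sold=3 ship[2->3]=3 ship[1->2]=3 ship[0->1]=3 prod=3 -> inv=[5 3 3 3]

5 3 3 3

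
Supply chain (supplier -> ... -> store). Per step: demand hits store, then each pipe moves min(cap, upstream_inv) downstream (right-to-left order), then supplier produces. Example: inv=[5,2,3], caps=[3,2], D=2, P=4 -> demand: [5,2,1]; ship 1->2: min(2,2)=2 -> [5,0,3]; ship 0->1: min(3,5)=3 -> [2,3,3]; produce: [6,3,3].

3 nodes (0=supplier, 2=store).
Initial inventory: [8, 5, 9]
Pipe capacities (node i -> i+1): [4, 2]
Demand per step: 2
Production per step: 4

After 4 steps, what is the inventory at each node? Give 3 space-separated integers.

Step 1: demand=2,sold=2 ship[1->2]=2 ship[0->1]=4 prod=4 -> inv=[8 7 9]
Step 2: demand=2,sold=2 ship[1->2]=2 ship[0->1]=4 prod=4 -> inv=[8 9 9]
Step 3: demand=2,sold=2 ship[1->2]=2 ship[0->1]=4 prod=4 -> inv=[8 11 9]
Step 4: demand=2,sold=2 ship[1->2]=2 ship[0->1]=4 prod=4 -> inv=[8 13 9]

8 13 9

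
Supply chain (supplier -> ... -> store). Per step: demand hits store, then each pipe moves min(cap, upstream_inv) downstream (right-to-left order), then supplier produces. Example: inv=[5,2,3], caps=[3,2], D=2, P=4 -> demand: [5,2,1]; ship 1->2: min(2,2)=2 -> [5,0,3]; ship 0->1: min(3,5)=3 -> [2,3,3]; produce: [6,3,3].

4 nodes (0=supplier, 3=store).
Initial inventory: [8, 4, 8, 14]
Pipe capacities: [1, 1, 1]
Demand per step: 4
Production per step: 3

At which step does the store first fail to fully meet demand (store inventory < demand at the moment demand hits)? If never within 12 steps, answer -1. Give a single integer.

Step 1: demand=4,sold=4 ship[2->3]=1 ship[1->2]=1 ship[0->1]=1 prod=3 -> [10 4 8 11]
Step 2: demand=4,sold=4 ship[2->3]=1 ship[1->2]=1 ship[0->1]=1 prod=3 -> [12 4 8 8]
Step 3: demand=4,sold=4 ship[2->3]=1 ship[1->2]=1 ship[0->1]=1 prod=3 -> [14 4 8 5]
Step 4: demand=4,sold=4 ship[2->3]=1 ship[1->2]=1 ship[0->1]=1 prod=3 -> [16 4 8 2]
Step 5: demand=4,sold=2 ship[2->3]=1 ship[1->2]=1 ship[0->1]=1 prod=3 -> [18 4 8 1]
Step 6: demand=4,sold=1 ship[2->3]=1 ship[1->2]=1 ship[0->1]=1 prod=3 -> [20 4 8 1]
Step 7: demand=4,sold=1 ship[2->3]=1 ship[1->2]=1 ship[0->1]=1 prod=3 -> [22 4 8 1]
Step 8: demand=4,sold=1 ship[2->3]=1 ship[1->2]=1 ship[0->1]=1 prod=3 -> [24 4 8 1]
Step 9: demand=4,sold=1 ship[2->3]=1 ship[1->2]=1 ship[0->1]=1 prod=3 -> [26 4 8 1]
Step 10: demand=4,sold=1 ship[2->3]=1 ship[1->2]=1 ship[0->1]=1 prod=3 -> [28 4 8 1]
Step 11: demand=4,sold=1 ship[2->3]=1 ship[1->2]=1 ship[0->1]=1 prod=3 -> [30 4 8 1]
Step 12: demand=4,sold=1 ship[2->3]=1 ship[1->2]=1 ship[0->1]=1 prod=3 -> [32 4 8 1]
First stockout at step 5

5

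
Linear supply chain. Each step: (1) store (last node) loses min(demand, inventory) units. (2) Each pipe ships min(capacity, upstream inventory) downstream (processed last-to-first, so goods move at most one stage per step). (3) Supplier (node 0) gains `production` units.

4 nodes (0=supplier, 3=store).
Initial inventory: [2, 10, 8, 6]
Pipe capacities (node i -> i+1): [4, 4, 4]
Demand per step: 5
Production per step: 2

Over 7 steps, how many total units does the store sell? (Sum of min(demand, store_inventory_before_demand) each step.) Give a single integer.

Step 1: sold=5 (running total=5) -> [2 8 8 5]
Step 2: sold=5 (running total=10) -> [2 6 8 4]
Step 3: sold=4 (running total=14) -> [2 4 8 4]
Step 4: sold=4 (running total=18) -> [2 2 8 4]
Step 5: sold=4 (running total=22) -> [2 2 6 4]
Step 6: sold=4 (running total=26) -> [2 2 4 4]
Step 7: sold=4 (running total=30) -> [2 2 2 4]

Answer: 30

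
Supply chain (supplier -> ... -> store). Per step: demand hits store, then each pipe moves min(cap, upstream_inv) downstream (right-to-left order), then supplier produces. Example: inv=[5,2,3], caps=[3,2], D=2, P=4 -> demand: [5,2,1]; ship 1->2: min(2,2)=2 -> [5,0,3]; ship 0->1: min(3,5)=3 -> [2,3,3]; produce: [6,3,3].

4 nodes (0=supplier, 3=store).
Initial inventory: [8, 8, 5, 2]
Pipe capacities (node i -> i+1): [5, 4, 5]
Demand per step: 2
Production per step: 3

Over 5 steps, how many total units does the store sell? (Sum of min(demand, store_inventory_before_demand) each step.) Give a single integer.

Step 1: sold=2 (running total=2) -> [6 9 4 5]
Step 2: sold=2 (running total=4) -> [4 10 4 7]
Step 3: sold=2 (running total=6) -> [3 10 4 9]
Step 4: sold=2 (running total=8) -> [3 9 4 11]
Step 5: sold=2 (running total=10) -> [3 8 4 13]

Answer: 10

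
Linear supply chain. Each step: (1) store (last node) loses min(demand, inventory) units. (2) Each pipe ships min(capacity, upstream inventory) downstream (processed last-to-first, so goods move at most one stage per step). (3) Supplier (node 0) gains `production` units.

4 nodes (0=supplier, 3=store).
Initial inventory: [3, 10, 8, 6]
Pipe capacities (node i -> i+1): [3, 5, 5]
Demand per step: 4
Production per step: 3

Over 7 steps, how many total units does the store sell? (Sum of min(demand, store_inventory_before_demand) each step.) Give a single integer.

Step 1: sold=4 (running total=4) -> [3 8 8 7]
Step 2: sold=4 (running total=8) -> [3 6 8 8]
Step 3: sold=4 (running total=12) -> [3 4 8 9]
Step 4: sold=4 (running total=16) -> [3 3 7 10]
Step 5: sold=4 (running total=20) -> [3 3 5 11]
Step 6: sold=4 (running total=24) -> [3 3 3 12]
Step 7: sold=4 (running total=28) -> [3 3 3 11]

Answer: 28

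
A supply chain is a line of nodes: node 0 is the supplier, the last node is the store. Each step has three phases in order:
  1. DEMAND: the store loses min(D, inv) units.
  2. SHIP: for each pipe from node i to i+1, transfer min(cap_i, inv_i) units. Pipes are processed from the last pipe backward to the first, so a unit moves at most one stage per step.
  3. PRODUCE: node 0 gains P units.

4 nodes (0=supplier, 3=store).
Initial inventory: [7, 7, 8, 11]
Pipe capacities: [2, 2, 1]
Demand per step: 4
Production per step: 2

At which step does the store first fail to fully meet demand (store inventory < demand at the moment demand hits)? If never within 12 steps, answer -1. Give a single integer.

Step 1: demand=4,sold=4 ship[2->3]=1 ship[1->2]=2 ship[0->1]=2 prod=2 -> [7 7 9 8]
Step 2: demand=4,sold=4 ship[2->3]=1 ship[1->2]=2 ship[0->1]=2 prod=2 -> [7 7 10 5]
Step 3: demand=4,sold=4 ship[2->3]=1 ship[1->2]=2 ship[0->1]=2 prod=2 -> [7 7 11 2]
Step 4: demand=4,sold=2 ship[2->3]=1 ship[1->2]=2 ship[0->1]=2 prod=2 -> [7 7 12 1]
Step 5: demand=4,sold=1 ship[2->3]=1 ship[1->2]=2 ship[0->1]=2 prod=2 -> [7 7 13 1]
Step 6: demand=4,sold=1 ship[2->3]=1 ship[1->2]=2 ship[0->1]=2 prod=2 -> [7 7 14 1]
Step 7: demand=4,sold=1 ship[2->3]=1 ship[1->2]=2 ship[0->1]=2 prod=2 -> [7 7 15 1]
Step 8: demand=4,sold=1 ship[2->3]=1 ship[1->2]=2 ship[0->1]=2 prod=2 -> [7 7 16 1]
Step 9: demand=4,sold=1 ship[2->3]=1 ship[1->2]=2 ship[0->1]=2 prod=2 -> [7 7 17 1]
Step 10: demand=4,sold=1 ship[2->3]=1 ship[1->2]=2 ship[0->1]=2 prod=2 -> [7 7 18 1]
Step 11: demand=4,sold=1 ship[2->3]=1 ship[1->2]=2 ship[0->1]=2 prod=2 -> [7 7 19 1]
Step 12: demand=4,sold=1 ship[2->3]=1 ship[1->2]=2 ship[0->1]=2 prod=2 -> [7 7 20 1]
First stockout at step 4

4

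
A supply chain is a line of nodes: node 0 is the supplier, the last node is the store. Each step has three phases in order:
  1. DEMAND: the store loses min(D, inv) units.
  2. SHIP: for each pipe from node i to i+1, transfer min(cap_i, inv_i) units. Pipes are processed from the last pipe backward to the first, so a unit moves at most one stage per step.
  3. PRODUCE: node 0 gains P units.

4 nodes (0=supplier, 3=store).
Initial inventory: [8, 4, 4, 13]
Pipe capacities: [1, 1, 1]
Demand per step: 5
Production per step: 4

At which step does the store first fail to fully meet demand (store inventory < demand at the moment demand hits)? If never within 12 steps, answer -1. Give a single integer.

Step 1: demand=5,sold=5 ship[2->3]=1 ship[1->2]=1 ship[0->1]=1 prod=4 -> [11 4 4 9]
Step 2: demand=5,sold=5 ship[2->3]=1 ship[1->2]=1 ship[0->1]=1 prod=4 -> [14 4 4 5]
Step 3: demand=5,sold=5 ship[2->3]=1 ship[1->2]=1 ship[0->1]=1 prod=4 -> [17 4 4 1]
Step 4: demand=5,sold=1 ship[2->3]=1 ship[1->2]=1 ship[0->1]=1 prod=4 -> [20 4 4 1]
Step 5: demand=5,sold=1 ship[2->3]=1 ship[1->2]=1 ship[0->1]=1 prod=4 -> [23 4 4 1]
Step 6: demand=5,sold=1 ship[2->3]=1 ship[1->2]=1 ship[0->1]=1 prod=4 -> [26 4 4 1]
Step 7: demand=5,sold=1 ship[2->3]=1 ship[1->2]=1 ship[0->1]=1 prod=4 -> [29 4 4 1]
Step 8: demand=5,sold=1 ship[2->3]=1 ship[1->2]=1 ship[0->1]=1 prod=4 -> [32 4 4 1]
Step 9: demand=5,sold=1 ship[2->3]=1 ship[1->2]=1 ship[0->1]=1 prod=4 -> [35 4 4 1]
Step 10: demand=5,sold=1 ship[2->3]=1 ship[1->2]=1 ship[0->1]=1 prod=4 -> [38 4 4 1]
Step 11: demand=5,sold=1 ship[2->3]=1 ship[1->2]=1 ship[0->1]=1 prod=4 -> [41 4 4 1]
Step 12: demand=5,sold=1 ship[2->3]=1 ship[1->2]=1 ship[0->1]=1 prod=4 -> [44 4 4 1]
First stockout at step 4

4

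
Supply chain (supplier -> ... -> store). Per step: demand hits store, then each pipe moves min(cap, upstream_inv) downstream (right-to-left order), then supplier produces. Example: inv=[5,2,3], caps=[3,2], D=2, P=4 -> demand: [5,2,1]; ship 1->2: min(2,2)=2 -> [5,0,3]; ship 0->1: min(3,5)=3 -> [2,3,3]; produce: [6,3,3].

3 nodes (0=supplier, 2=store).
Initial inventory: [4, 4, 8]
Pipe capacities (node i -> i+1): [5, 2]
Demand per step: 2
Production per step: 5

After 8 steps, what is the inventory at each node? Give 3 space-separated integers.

Step 1: demand=2,sold=2 ship[1->2]=2 ship[0->1]=4 prod=5 -> inv=[5 6 8]
Step 2: demand=2,sold=2 ship[1->2]=2 ship[0->1]=5 prod=5 -> inv=[5 9 8]
Step 3: demand=2,sold=2 ship[1->2]=2 ship[0->1]=5 prod=5 -> inv=[5 12 8]
Step 4: demand=2,sold=2 ship[1->2]=2 ship[0->1]=5 prod=5 -> inv=[5 15 8]
Step 5: demand=2,sold=2 ship[1->2]=2 ship[0->1]=5 prod=5 -> inv=[5 18 8]
Step 6: demand=2,sold=2 ship[1->2]=2 ship[0->1]=5 prod=5 -> inv=[5 21 8]
Step 7: demand=2,sold=2 ship[1->2]=2 ship[0->1]=5 prod=5 -> inv=[5 24 8]
Step 8: demand=2,sold=2 ship[1->2]=2 ship[0->1]=5 prod=5 -> inv=[5 27 8]

5 27 8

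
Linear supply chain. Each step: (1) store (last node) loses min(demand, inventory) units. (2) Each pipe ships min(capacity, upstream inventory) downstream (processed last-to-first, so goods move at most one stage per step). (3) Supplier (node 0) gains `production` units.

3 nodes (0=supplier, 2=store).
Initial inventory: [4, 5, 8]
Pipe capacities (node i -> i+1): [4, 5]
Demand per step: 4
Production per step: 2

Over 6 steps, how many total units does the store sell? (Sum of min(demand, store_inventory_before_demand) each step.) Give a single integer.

Step 1: sold=4 (running total=4) -> [2 4 9]
Step 2: sold=4 (running total=8) -> [2 2 9]
Step 3: sold=4 (running total=12) -> [2 2 7]
Step 4: sold=4 (running total=16) -> [2 2 5]
Step 5: sold=4 (running total=20) -> [2 2 3]
Step 6: sold=3 (running total=23) -> [2 2 2]

Answer: 23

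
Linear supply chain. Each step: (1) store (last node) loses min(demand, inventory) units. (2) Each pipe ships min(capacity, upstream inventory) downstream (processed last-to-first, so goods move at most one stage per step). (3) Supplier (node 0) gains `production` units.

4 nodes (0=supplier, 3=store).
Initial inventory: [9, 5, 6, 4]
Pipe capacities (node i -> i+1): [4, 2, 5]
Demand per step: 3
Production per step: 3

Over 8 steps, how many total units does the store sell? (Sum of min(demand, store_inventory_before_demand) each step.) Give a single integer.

Answer: 22

Derivation:
Step 1: sold=3 (running total=3) -> [8 7 3 6]
Step 2: sold=3 (running total=6) -> [7 9 2 6]
Step 3: sold=3 (running total=9) -> [6 11 2 5]
Step 4: sold=3 (running total=12) -> [5 13 2 4]
Step 5: sold=3 (running total=15) -> [4 15 2 3]
Step 6: sold=3 (running total=18) -> [3 17 2 2]
Step 7: sold=2 (running total=20) -> [3 18 2 2]
Step 8: sold=2 (running total=22) -> [3 19 2 2]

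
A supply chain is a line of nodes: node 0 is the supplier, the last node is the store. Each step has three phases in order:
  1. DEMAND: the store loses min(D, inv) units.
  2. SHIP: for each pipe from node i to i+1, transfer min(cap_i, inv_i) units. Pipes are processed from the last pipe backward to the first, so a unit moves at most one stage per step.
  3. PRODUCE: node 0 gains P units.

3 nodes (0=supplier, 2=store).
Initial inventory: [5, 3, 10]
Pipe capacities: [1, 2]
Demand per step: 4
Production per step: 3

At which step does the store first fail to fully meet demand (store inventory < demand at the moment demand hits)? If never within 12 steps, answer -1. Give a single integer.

Step 1: demand=4,sold=4 ship[1->2]=2 ship[0->1]=1 prod=3 -> [7 2 8]
Step 2: demand=4,sold=4 ship[1->2]=2 ship[0->1]=1 prod=3 -> [9 1 6]
Step 3: demand=4,sold=4 ship[1->2]=1 ship[0->1]=1 prod=3 -> [11 1 3]
Step 4: demand=4,sold=3 ship[1->2]=1 ship[0->1]=1 prod=3 -> [13 1 1]
Step 5: demand=4,sold=1 ship[1->2]=1 ship[0->1]=1 prod=3 -> [15 1 1]
Step 6: demand=4,sold=1 ship[1->2]=1 ship[0->1]=1 prod=3 -> [17 1 1]
Step 7: demand=4,sold=1 ship[1->2]=1 ship[0->1]=1 prod=3 -> [19 1 1]
Step 8: demand=4,sold=1 ship[1->2]=1 ship[0->1]=1 prod=3 -> [21 1 1]
Step 9: demand=4,sold=1 ship[1->2]=1 ship[0->1]=1 prod=3 -> [23 1 1]
Step 10: demand=4,sold=1 ship[1->2]=1 ship[0->1]=1 prod=3 -> [25 1 1]
Step 11: demand=4,sold=1 ship[1->2]=1 ship[0->1]=1 prod=3 -> [27 1 1]
Step 12: demand=4,sold=1 ship[1->2]=1 ship[0->1]=1 prod=3 -> [29 1 1]
First stockout at step 4

4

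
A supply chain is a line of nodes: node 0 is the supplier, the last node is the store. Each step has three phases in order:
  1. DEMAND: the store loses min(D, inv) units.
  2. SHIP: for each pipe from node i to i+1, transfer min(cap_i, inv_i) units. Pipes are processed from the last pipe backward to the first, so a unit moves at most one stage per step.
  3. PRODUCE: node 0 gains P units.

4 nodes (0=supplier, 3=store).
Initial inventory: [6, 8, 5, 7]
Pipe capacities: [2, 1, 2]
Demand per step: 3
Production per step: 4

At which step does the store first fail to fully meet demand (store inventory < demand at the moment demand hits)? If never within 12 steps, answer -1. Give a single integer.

Step 1: demand=3,sold=3 ship[2->3]=2 ship[1->2]=1 ship[0->1]=2 prod=4 -> [8 9 4 6]
Step 2: demand=3,sold=3 ship[2->3]=2 ship[1->2]=1 ship[0->1]=2 prod=4 -> [10 10 3 5]
Step 3: demand=3,sold=3 ship[2->3]=2 ship[1->2]=1 ship[0->1]=2 prod=4 -> [12 11 2 4]
Step 4: demand=3,sold=3 ship[2->3]=2 ship[1->2]=1 ship[0->1]=2 prod=4 -> [14 12 1 3]
Step 5: demand=3,sold=3 ship[2->3]=1 ship[1->2]=1 ship[0->1]=2 prod=4 -> [16 13 1 1]
Step 6: demand=3,sold=1 ship[2->3]=1 ship[1->2]=1 ship[0->1]=2 prod=4 -> [18 14 1 1]
Step 7: demand=3,sold=1 ship[2->3]=1 ship[1->2]=1 ship[0->1]=2 prod=4 -> [20 15 1 1]
Step 8: demand=3,sold=1 ship[2->3]=1 ship[1->2]=1 ship[0->1]=2 prod=4 -> [22 16 1 1]
Step 9: demand=3,sold=1 ship[2->3]=1 ship[1->2]=1 ship[0->1]=2 prod=4 -> [24 17 1 1]
Step 10: demand=3,sold=1 ship[2->3]=1 ship[1->2]=1 ship[0->1]=2 prod=4 -> [26 18 1 1]
Step 11: demand=3,sold=1 ship[2->3]=1 ship[1->2]=1 ship[0->1]=2 prod=4 -> [28 19 1 1]
Step 12: demand=3,sold=1 ship[2->3]=1 ship[1->2]=1 ship[0->1]=2 prod=4 -> [30 20 1 1]
First stockout at step 6

6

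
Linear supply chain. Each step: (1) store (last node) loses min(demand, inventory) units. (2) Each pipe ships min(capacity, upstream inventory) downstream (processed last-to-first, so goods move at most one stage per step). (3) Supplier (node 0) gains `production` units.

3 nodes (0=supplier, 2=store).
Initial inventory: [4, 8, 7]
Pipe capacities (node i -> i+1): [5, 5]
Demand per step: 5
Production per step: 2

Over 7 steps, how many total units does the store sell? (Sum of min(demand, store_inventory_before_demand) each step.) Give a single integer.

Answer: 27

Derivation:
Step 1: sold=5 (running total=5) -> [2 7 7]
Step 2: sold=5 (running total=10) -> [2 4 7]
Step 3: sold=5 (running total=15) -> [2 2 6]
Step 4: sold=5 (running total=20) -> [2 2 3]
Step 5: sold=3 (running total=23) -> [2 2 2]
Step 6: sold=2 (running total=25) -> [2 2 2]
Step 7: sold=2 (running total=27) -> [2 2 2]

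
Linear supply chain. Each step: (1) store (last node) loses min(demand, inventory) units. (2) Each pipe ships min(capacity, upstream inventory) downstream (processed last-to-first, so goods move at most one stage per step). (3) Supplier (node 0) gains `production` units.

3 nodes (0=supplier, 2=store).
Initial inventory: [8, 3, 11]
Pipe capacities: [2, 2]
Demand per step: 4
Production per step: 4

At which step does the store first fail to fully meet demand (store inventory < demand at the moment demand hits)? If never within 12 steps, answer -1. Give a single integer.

Step 1: demand=4,sold=4 ship[1->2]=2 ship[0->1]=2 prod=4 -> [10 3 9]
Step 2: demand=4,sold=4 ship[1->2]=2 ship[0->1]=2 prod=4 -> [12 3 7]
Step 3: demand=4,sold=4 ship[1->2]=2 ship[0->1]=2 prod=4 -> [14 3 5]
Step 4: demand=4,sold=4 ship[1->2]=2 ship[0->1]=2 prod=4 -> [16 3 3]
Step 5: demand=4,sold=3 ship[1->2]=2 ship[0->1]=2 prod=4 -> [18 3 2]
Step 6: demand=4,sold=2 ship[1->2]=2 ship[0->1]=2 prod=4 -> [20 3 2]
Step 7: demand=4,sold=2 ship[1->2]=2 ship[0->1]=2 prod=4 -> [22 3 2]
Step 8: demand=4,sold=2 ship[1->2]=2 ship[0->1]=2 prod=4 -> [24 3 2]
Step 9: demand=4,sold=2 ship[1->2]=2 ship[0->1]=2 prod=4 -> [26 3 2]
Step 10: demand=4,sold=2 ship[1->2]=2 ship[0->1]=2 prod=4 -> [28 3 2]
Step 11: demand=4,sold=2 ship[1->2]=2 ship[0->1]=2 prod=4 -> [30 3 2]
Step 12: demand=4,sold=2 ship[1->2]=2 ship[0->1]=2 prod=4 -> [32 3 2]
First stockout at step 5

5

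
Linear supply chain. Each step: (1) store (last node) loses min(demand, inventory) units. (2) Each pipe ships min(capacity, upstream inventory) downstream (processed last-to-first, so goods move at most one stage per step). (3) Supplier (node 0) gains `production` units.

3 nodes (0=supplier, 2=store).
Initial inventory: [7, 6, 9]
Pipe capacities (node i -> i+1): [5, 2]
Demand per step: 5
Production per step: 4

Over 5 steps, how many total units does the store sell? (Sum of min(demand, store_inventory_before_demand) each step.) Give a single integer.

Answer: 17

Derivation:
Step 1: sold=5 (running total=5) -> [6 9 6]
Step 2: sold=5 (running total=10) -> [5 12 3]
Step 3: sold=3 (running total=13) -> [4 15 2]
Step 4: sold=2 (running total=15) -> [4 17 2]
Step 5: sold=2 (running total=17) -> [4 19 2]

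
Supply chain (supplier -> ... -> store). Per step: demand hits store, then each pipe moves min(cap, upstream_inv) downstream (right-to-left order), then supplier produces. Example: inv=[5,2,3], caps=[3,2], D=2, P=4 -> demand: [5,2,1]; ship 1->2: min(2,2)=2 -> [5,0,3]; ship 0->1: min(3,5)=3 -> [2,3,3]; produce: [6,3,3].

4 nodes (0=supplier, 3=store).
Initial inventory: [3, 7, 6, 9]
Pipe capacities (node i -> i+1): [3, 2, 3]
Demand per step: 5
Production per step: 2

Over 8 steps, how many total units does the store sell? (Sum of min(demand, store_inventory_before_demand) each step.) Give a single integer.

Answer: 27

Derivation:
Step 1: sold=5 (running total=5) -> [2 8 5 7]
Step 2: sold=5 (running total=10) -> [2 8 4 5]
Step 3: sold=5 (running total=15) -> [2 8 3 3]
Step 4: sold=3 (running total=18) -> [2 8 2 3]
Step 5: sold=3 (running total=21) -> [2 8 2 2]
Step 6: sold=2 (running total=23) -> [2 8 2 2]
Step 7: sold=2 (running total=25) -> [2 8 2 2]
Step 8: sold=2 (running total=27) -> [2 8 2 2]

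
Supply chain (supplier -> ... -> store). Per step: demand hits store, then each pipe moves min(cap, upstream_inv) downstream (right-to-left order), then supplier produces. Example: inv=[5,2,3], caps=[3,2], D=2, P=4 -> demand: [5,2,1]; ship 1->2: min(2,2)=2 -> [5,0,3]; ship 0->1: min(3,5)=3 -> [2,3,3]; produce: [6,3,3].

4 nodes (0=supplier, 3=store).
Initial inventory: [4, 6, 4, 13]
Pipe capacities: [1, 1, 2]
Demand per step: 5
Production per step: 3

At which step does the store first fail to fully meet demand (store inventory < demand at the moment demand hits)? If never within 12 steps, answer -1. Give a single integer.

Step 1: demand=5,sold=5 ship[2->3]=2 ship[1->2]=1 ship[0->1]=1 prod=3 -> [6 6 3 10]
Step 2: demand=5,sold=5 ship[2->3]=2 ship[1->2]=1 ship[0->1]=1 prod=3 -> [8 6 2 7]
Step 3: demand=5,sold=5 ship[2->3]=2 ship[1->2]=1 ship[0->1]=1 prod=3 -> [10 6 1 4]
Step 4: demand=5,sold=4 ship[2->3]=1 ship[1->2]=1 ship[0->1]=1 prod=3 -> [12 6 1 1]
Step 5: demand=5,sold=1 ship[2->3]=1 ship[1->2]=1 ship[0->1]=1 prod=3 -> [14 6 1 1]
Step 6: demand=5,sold=1 ship[2->3]=1 ship[1->2]=1 ship[0->1]=1 prod=3 -> [16 6 1 1]
Step 7: demand=5,sold=1 ship[2->3]=1 ship[1->2]=1 ship[0->1]=1 prod=3 -> [18 6 1 1]
Step 8: demand=5,sold=1 ship[2->3]=1 ship[1->2]=1 ship[0->1]=1 prod=3 -> [20 6 1 1]
Step 9: demand=5,sold=1 ship[2->3]=1 ship[1->2]=1 ship[0->1]=1 prod=3 -> [22 6 1 1]
Step 10: demand=5,sold=1 ship[2->3]=1 ship[1->2]=1 ship[0->1]=1 prod=3 -> [24 6 1 1]
Step 11: demand=5,sold=1 ship[2->3]=1 ship[1->2]=1 ship[0->1]=1 prod=3 -> [26 6 1 1]
Step 12: demand=5,sold=1 ship[2->3]=1 ship[1->2]=1 ship[0->1]=1 prod=3 -> [28 6 1 1]
First stockout at step 4

4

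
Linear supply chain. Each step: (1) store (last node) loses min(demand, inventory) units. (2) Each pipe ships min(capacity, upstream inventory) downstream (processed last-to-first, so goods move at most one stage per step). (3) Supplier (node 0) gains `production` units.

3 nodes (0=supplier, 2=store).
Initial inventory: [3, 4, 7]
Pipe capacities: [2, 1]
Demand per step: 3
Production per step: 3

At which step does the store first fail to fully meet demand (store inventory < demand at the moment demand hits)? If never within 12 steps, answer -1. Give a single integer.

Step 1: demand=3,sold=3 ship[1->2]=1 ship[0->1]=2 prod=3 -> [4 5 5]
Step 2: demand=3,sold=3 ship[1->2]=1 ship[0->1]=2 prod=3 -> [5 6 3]
Step 3: demand=3,sold=3 ship[1->2]=1 ship[0->1]=2 prod=3 -> [6 7 1]
Step 4: demand=3,sold=1 ship[1->2]=1 ship[0->1]=2 prod=3 -> [7 8 1]
Step 5: demand=3,sold=1 ship[1->2]=1 ship[0->1]=2 prod=3 -> [8 9 1]
Step 6: demand=3,sold=1 ship[1->2]=1 ship[0->1]=2 prod=3 -> [9 10 1]
Step 7: demand=3,sold=1 ship[1->2]=1 ship[0->1]=2 prod=3 -> [10 11 1]
Step 8: demand=3,sold=1 ship[1->2]=1 ship[0->1]=2 prod=3 -> [11 12 1]
Step 9: demand=3,sold=1 ship[1->2]=1 ship[0->1]=2 prod=3 -> [12 13 1]
Step 10: demand=3,sold=1 ship[1->2]=1 ship[0->1]=2 prod=3 -> [13 14 1]
Step 11: demand=3,sold=1 ship[1->2]=1 ship[0->1]=2 prod=3 -> [14 15 1]
Step 12: demand=3,sold=1 ship[1->2]=1 ship[0->1]=2 prod=3 -> [15 16 1]
First stockout at step 4

4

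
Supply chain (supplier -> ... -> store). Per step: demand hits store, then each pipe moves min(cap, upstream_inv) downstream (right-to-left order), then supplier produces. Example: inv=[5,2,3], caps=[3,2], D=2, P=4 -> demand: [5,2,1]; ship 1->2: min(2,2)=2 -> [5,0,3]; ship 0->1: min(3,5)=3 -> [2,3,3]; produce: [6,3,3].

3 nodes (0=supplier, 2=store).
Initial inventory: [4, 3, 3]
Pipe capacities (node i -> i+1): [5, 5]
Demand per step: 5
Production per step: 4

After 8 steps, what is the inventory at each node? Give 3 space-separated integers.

Step 1: demand=5,sold=3 ship[1->2]=3 ship[0->1]=4 prod=4 -> inv=[4 4 3]
Step 2: demand=5,sold=3 ship[1->2]=4 ship[0->1]=4 prod=4 -> inv=[4 4 4]
Step 3: demand=5,sold=4 ship[1->2]=4 ship[0->1]=4 prod=4 -> inv=[4 4 4]
Step 4: demand=5,sold=4 ship[1->2]=4 ship[0->1]=4 prod=4 -> inv=[4 4 4]
Step 5: demand=5,sold=4 ship[1->2]=4 ship[0->1]=4 prod=4 -> inv=[4 4 4]
Step 6: demand=5,sold=4 ship[1->2]=4 ship[0->1]=4 prod=4 -> inv=[4 4 4]
Step 7: demand=5,sold=4 ship[1->2]=4 ship[0->1]=4 prod=4 -> inv=[4 4 4]
Step 8: demand=5,sold=4 ship[1->2]=4 ship[0->1]=4 prod=4 -> inv=[4 4 4]

4 4 4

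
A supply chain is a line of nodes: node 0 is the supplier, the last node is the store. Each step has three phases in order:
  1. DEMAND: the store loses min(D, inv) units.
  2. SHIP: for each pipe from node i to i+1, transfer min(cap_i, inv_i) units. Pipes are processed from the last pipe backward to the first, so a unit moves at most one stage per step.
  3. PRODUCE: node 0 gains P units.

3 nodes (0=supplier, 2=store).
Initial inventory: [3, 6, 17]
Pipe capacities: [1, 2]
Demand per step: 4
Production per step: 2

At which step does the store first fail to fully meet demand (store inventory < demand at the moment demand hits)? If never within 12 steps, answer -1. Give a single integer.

Step 1: demand=4,sold=4 ship[1->2]=2 ship[0->1]=1 prod=2 -> [4 5 15]
Step 2: demand=4,sold=4 ship[1->2]=2 ship[0->1]=1 prod=2 -> [5 4 13]
Step 3: demand=4,sold=4 ship[1->2]=2 ship[0->1]=1 prod=2 -> [6 3 11]
Step 4: demand=4,sold=4 ship[1->2]=2 ship[0->1]=1 prod=2 -> [7 2 9]
Step 5: demand=4,sold=4 ship[1->2]=2 ship[0->1]=1 prod=2 -> [8 1 7]
Step 6: demand=4,sold=4 ship[1->2]=1 ship[0->1]=1 prod=2 -> [9 1 4]
Step 7: demand=4,sold=4 ship[1->2]=1 ship[0->1]=1 prod=2 -> [10 1 1]
Step 8: demand=4,sold=1 ship[1->2]=1 ship[0->1]=1 prod=2 -> [11 1 1]
Step 9: demand=4,sold=1 ship[1->2]=1 ship[0->1]=1 prod=2 -> [12 1 1]
Step 10: demand=4,sold=1 ship[1->2]=1 ship[0->1]=1 prod=2 -> [13 1 1]
Step 11: demand=4,sold=1 ship[1->2]=1 ship[0->1]=1 prod=2 -> [14 1 1]
Step 12: demand=4,sold=1 ship[1->2]=1 ship[0->1]=1 prod=2 -> [15 1 1]
First stockout at step 8

8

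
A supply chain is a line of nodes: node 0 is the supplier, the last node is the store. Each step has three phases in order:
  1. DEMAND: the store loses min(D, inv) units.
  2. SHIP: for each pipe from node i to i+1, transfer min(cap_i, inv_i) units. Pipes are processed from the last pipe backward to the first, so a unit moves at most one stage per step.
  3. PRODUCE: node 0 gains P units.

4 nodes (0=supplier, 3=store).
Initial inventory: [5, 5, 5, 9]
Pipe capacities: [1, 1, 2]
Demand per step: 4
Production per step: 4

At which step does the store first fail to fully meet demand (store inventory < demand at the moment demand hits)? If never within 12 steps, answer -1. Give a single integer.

Step 1: demand=4,sold=4 ship[2->3]=2 ship[1->2]=1 ship[0->1]=1 prod=4 -> [8 5 4 7]
Step 2: demand=4,sold=4 ship[2->3]=2 ship[1->2]=1 ship[0->1]=1 prod=4 -> [11 5 3 5]
Step 3: demand=4,sold=4 ship[2->3]=2 ship[1->2]=1 ship[0->1]=1 prod=4 -> [14 5 2 3]
Step 4: demand=4,sold=3 ship[2->3]=2 ship[1->2]=1 ship[0->1]=1 prod=4 -> [17 5 1 2]
Step 5: demand=4,sold=2 ship[2->3]=1 ship[1->2]=1 ship[0->1]=1 prod=4 -> [20 5 1 1]
Step 6: demand=4,sold=1 ship[2->3]=1 ship[1->2]=1 ship[0->1]=1 prod=4 -> [23 5 1 1]
Step 7: demand=4,sold=1 ship[2->3]=1 ship[1->2]=1 ship[0->1]=1 prod=4 -> [26 5 1 1]
Step 8: demand=4,sold=1 ship[2->3]=1 ship[1->2]=1 ship[0->1]=1 prod=4 -> [29 5 1 1]
Step 9: demand=4,sold=1 ship[2->3]=1 ship[1->2]=1 ship[0->1]=1 prod=4 -> [32 5 1 1]
Step 10: demand=4,sold=1 ship[2->3]=1 ship[1->2]=1 ship[0->1]=1 prod=4 -> [35 5 1 1]
Step 11: demand=4,sold=1 ship[2->3]=1 ship[1->2]=1 ship[0->1]=1 prod=4 -> [38 5 1 1]
Step 12: demand=4,sold=1 ship[2->3]=1 ship[1->2]=1 ship[0->1]=1 prod=4 -> [41 5 1 1]
First stockout at step 4

4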